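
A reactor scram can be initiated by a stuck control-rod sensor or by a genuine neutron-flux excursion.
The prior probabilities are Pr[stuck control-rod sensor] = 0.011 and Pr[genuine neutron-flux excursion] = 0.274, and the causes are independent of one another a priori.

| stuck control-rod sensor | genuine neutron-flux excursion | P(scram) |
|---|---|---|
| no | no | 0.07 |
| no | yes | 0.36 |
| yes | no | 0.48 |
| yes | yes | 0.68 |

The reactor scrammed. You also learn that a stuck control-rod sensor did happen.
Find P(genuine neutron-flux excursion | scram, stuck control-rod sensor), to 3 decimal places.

P(genuine neutron-flux excursion | scram, stuck control-rod sensor) ≈ 0.348

Numerator (weight on configurations with genuine neutron-flux excursion): 0.68*0.274 = 0.186320
The normalizing constant is 0.48*0.726 + 0.68*0.274 = 0.534800
Posterior = 0.186320 / 0.534800 ≈ 0.348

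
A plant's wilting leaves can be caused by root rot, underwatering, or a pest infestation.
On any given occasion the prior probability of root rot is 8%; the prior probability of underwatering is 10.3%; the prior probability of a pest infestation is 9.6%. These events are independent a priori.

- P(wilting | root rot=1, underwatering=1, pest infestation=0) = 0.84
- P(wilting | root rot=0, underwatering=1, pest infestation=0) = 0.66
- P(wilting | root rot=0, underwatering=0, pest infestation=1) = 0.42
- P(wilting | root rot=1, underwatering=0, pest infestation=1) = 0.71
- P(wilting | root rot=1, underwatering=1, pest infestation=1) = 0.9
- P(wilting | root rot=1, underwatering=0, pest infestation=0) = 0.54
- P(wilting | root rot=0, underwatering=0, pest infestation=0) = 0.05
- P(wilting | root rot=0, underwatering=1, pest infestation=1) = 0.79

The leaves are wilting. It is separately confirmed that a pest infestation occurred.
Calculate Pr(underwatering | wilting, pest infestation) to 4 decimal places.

Pr(underwatering | wilting, pest infestation) ≈ 0.1715

Sum P(wilting|·) weighted by the priors over the 4 (root rot, underwatering) configurations:
  P(wilting | pest infestation) = 0.42*0.92*0.897 + 0.79*0.92*0.103 + 0.71*0.08*0.897 + 0.9*0.08*0.103
        = 0.346601 + 0.074860 + 0.050950 + 0.007416 = 0.479827
The terms with underwatering present sum to 0.082276, so
  P(underwatering | wilting, pest infestation) = 0.082276 / 0.479827 ≈ 0.1715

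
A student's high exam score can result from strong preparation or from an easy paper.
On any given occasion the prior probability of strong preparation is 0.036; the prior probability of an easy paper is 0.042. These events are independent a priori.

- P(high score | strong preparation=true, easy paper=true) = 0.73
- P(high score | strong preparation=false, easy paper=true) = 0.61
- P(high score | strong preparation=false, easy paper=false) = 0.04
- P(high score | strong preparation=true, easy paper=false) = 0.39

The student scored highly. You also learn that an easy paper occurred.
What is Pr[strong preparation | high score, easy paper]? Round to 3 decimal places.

For the numerator, keep only strong preparation=true terms: 0.73·0.036 = 0.026280
Normalizer over all consistent configurations: 0.61·0.964 + 0.73·0.036 = 0.614320
P(strong preparation | high score, easy paper) = 0.026280/0.614320 ≈ 0.043

Pr[strong preparation | high score, easy paper] ≈ 0.043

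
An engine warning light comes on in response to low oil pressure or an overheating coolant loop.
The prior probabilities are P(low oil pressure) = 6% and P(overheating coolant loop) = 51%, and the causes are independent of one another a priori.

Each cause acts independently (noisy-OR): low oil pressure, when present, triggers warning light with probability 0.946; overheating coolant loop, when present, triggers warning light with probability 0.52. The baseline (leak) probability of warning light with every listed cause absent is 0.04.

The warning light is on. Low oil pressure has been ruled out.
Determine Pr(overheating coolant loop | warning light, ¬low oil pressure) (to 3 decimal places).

Pr(overheating coolant loop | warning light, ¬low oil pressure) ≈ 0.933

Under noisy-OR, P(warning light | causes) = 1 − (1−0.04)·∏(1−qᵢ) over the active causes.
P(warning light | ¬low oil pressure) = 0.04×0.49 + 0.5392×0.51 = 0.019600 + 0.274992 = 0.294592
Of this, 0.274992 comes from 0.5392×0.51 (the overheating coolant loop=true cases).
P(overheating coolant loop | warning light, ¬low oil pressure) = 0.274992 / 0.294592 ≈ 0.933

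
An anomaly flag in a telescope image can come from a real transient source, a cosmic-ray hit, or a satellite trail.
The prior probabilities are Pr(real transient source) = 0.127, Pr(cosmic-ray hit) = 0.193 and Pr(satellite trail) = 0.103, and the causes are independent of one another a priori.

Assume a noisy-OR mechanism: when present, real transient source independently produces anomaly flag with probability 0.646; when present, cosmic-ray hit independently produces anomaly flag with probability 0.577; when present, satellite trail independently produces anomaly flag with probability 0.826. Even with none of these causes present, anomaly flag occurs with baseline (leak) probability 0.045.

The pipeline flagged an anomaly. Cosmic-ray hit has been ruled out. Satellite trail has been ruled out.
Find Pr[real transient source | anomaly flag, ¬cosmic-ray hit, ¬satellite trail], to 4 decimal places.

Pr[real transient source | anomaly flag, ¬cosmic-ray hit, ¬satellite trail] ≈ 0.6815

Under noisy-OR, P(anomaly flag | causes) = 1 − (1−0.045)·∏(1−qᵢ) over the active causes.
Weight on real transient source=true, given the evidence: 0.66193·0.127 = 0.084065
Normalizer over all consistent configurations: 0.045·0.873 + 0.66193·0.127 = 0.123350
Posterior = 0.084065 / 0.123350 ≈ 0.6815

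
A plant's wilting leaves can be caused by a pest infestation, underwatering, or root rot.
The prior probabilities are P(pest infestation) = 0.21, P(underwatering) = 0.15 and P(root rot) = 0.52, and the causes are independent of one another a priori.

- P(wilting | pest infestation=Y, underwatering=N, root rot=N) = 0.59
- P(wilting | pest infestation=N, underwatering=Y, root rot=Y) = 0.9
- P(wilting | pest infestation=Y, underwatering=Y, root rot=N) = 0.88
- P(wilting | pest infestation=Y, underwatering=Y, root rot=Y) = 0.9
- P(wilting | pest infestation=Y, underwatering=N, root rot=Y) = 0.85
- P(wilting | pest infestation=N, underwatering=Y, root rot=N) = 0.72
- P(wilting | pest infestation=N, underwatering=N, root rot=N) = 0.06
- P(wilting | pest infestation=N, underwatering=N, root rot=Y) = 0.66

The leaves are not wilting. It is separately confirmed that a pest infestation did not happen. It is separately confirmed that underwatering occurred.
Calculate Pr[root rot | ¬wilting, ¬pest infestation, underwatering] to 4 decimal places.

Pr[root rot | ¬wilting, ¬pest infestation, underwatering] ≈ 0.2790

P(¬wilting | ¬pest infestation, underwatering) = 0.28·0.48 + 0.1·0.52 = 0.134400 + 0.052000 = 0.186400
Restricting to configurations with root rot present: 0.1·0.52 = 0.052000.
P(root rot | ¬wilting, ¬pest infestation, underwatering) = 0.052000 / 0.186400 ≈ 0.2790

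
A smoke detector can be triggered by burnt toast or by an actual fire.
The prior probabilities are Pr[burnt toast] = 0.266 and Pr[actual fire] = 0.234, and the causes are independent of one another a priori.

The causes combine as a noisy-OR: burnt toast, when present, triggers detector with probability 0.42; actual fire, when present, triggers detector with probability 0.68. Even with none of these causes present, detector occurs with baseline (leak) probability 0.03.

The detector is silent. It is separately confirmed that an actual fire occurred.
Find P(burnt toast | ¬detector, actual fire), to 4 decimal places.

Under noisy-OR, P(detector | causes) = 1 − (1−0.03)·∏(1−qᵢ) over the active causes.
Sum P(¬detector|·) weighted by the priors over both values of burnt toast:
  P(¬detector | actual fire) = 0.3104*0.734 + 0.180032*0.266
        = 0.227834 + 0.047889 = 0.275723
The terms with burnt toast present sum to 0.047889, so
  P(burnt toast | ¬detector, actual fire) = 0.047889 / 0.275723 ≈ 0.1737

P(burnt toast | ¬detector, actual fire) ≈ 0.1737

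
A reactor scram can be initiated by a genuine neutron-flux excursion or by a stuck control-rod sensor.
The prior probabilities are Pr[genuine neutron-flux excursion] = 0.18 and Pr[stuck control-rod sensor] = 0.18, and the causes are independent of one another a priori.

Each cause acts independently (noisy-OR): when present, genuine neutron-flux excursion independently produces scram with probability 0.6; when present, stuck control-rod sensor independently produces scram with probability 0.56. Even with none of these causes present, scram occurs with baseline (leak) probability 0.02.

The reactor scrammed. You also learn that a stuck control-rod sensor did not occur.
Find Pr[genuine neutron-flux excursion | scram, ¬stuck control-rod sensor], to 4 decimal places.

Pr[genuine neutron-flux excursion | scram, ¬stuck control-rod sensor] ≈ 0.8697

Under noisy-OR, P(scram | causes) = 1 − (1−0.02)·∏(1−qᵢ) over the active causes.
Enumerate both values of genuine neutron-flux excursion and weight by the priors:
  P(scram | ¬stuck control-rod sensor) = 0.02·0.82 + 0.608·0.18
        = 0.016400 + 0.109440 = 0.125840
Keeping only the genuine neutron-flux excursion-present terms gives 0.109440, so
  P(genuine neutron-flux excursion | scram, ¬stuck control-rod sensor) = 0.109440 / 0.125840 ≈ 0.8697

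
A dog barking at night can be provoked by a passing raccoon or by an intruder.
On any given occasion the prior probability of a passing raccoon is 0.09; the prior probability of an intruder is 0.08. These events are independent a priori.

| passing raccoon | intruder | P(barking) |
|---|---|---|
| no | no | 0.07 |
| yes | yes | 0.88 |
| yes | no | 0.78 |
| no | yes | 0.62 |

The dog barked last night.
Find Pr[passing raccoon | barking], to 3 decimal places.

Pr[passing raccoon | barking] ≈ 0.406

P(barking) = 0.07×0.91×0.92 + 0.62×0.91×0.08 + 0.78×0.09×0.92 + 0.88×0.09×0.08 = 0.058604 + 0.045136 + 0.064584 + 0.006336 = 0.174660
Restricting to configurations with passing raccoon present: 0.064584 + 0.006336 = 0.070920.
P(passing raccoon | barking) = 0.070920 / 0.174660 ≈ 0.406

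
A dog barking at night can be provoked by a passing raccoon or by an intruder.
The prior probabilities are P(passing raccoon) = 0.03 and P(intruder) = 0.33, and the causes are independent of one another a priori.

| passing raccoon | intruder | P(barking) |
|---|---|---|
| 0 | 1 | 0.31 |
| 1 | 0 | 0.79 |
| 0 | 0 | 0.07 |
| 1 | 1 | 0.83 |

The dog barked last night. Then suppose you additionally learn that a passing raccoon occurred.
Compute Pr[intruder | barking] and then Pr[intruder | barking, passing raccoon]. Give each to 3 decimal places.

Pr[intruder | barking] ≈ 0.636; Pr[intruder | barking, passing raccoon] ≈ 0.341

Sum P(barking|·) weighted by the priors over the 4 (passing raccoon, intruder) configurations:
  P(barking) = 0.07*0.97*0.67 + 0.31*0.97*0.33 + 0.79*0.03*0.67 + 0.83*0.03*0.33
        = 0.045493 + 0.099231 + 0.015879 + 0.008217 = 0.168820
The terms with intruder present sum to 0.107448, so
  P(intruder | barking) = 0.107448 / 0.168820 ≈ 0.636

Now condition on the additional information:
By total probability over both values of intruder:
  P(barking | passing raccoon) = 0.79*0.67 + 0.83*0.33
        = 0.529300 + 0.273900 = 0.803200
The terms with intruder present sum to 0.273900, so
  P(intruder | barking, passing raccoon) = 0.273900 / 0.803200 ≈ 0.341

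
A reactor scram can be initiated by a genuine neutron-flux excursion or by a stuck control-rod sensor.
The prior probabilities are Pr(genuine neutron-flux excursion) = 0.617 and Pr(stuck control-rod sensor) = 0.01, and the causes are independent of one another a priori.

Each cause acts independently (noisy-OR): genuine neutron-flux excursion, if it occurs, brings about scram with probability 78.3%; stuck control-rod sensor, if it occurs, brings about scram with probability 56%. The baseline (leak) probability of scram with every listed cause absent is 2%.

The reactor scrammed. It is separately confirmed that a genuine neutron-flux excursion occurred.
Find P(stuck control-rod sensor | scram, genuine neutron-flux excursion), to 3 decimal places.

Under noisy-OR, P(scram | causes) = 1 − (1−0.02)·∏(1−qᵢ) over the active causes.
P(scram | genuine neutron-flux excursion) = 0.78734*0.99 + 0.90643*0.01 = 0.779467 + 0.009064 = 0.788531
The stuck control-rod sensor-present share is 0.90643*0.01 = 0.009064.
So P(stuck control-rod sensor | scram, genuine neutron-flux excursion) = 0.009064/0.788531 ≈ 0.011.

P(stuck control-rod sensor | scram, genuine neutron-flux excursion) ≈ 0.011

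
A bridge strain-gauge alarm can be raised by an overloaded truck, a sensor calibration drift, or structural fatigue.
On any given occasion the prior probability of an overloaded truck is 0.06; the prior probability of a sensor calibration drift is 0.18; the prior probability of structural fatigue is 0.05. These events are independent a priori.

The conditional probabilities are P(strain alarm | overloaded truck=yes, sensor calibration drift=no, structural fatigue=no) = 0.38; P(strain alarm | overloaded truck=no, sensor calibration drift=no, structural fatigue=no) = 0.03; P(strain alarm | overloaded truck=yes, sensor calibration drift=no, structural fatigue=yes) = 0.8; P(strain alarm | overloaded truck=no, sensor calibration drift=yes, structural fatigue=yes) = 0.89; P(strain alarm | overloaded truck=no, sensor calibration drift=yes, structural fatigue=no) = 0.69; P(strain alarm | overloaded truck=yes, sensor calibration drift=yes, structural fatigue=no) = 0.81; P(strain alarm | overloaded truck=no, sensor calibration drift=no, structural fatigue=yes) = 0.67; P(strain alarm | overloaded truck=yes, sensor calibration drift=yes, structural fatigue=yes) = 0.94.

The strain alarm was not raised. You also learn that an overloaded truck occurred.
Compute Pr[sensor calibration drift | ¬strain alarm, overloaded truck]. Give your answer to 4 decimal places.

Pr[sensor calibration drift | ¬strain alarm, overloaded truck] ≈ 0.0630

Enumerate the 4 (sensor calibration drift, structural fatigue) configurations and weight by the priors:
  P(¬strain alarm | overloaded truck) = 0.62×0.82×0.95 + 0.2×0.82×0.05 + 0.19×0.18×0.95 + 0.06×0.18×0.05
        = 0.482980 + 0.008200 + 0.032490 + 0.000540 = 0.524210
The terms with sensor calibration drift present sum to 0.033030, so
  P(sensor calibration drift | ¬strain alarm, overloaded truck) = 0.033030 / 0.524210 ≈ 0.0630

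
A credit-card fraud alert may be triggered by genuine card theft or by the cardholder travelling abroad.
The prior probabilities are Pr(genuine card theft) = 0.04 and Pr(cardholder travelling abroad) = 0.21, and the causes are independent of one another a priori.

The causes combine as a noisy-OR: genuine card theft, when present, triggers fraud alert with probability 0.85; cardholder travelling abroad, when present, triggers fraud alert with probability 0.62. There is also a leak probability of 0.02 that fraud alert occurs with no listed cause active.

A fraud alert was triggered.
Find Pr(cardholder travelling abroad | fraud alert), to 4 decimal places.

Pr(cardholder travelling abroad | fraud alert) ≈ 0.7614

Under noisy-OR, P(fraud alert | causes) = 1 − (1−0.02)·∏(1−qᵢ) over the active causes.
Numerator (weight on configurations with cardholder travelling abroad): 0.126524 + 0.007931 = 0.134455
The normalizing constant is 0.02*0.96*0.79 + 0.6276*0.96*0.21 + 0.853*0.04*0.79 + 0.94414*0.04*0.21 = 0.176578
Posterior = 0.134455 / 0.176578 ≈ 0.7614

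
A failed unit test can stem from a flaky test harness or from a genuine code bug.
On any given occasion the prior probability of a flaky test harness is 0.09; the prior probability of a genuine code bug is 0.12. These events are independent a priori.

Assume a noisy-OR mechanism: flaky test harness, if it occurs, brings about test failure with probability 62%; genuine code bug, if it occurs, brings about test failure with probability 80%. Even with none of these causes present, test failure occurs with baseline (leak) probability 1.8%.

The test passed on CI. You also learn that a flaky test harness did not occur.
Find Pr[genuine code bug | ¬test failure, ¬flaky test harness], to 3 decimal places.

Under noisy-OR, P(test failure | causes) = 1 − (1−0.018)·∏(1−qᵢ) over the active causes.
Numerator (weight on configurations with genuine code bug): 0.1964×0.12 = 0.023568
The normalizing constant is 0.982×0.88 + 0.1964×0.12 = 0.887728
Posterior = 0.023568 / 0.887728 ≈ 0.027

Pr[genuine code bug | ¬test failure, ¬flaky test harness] ≈ 0.027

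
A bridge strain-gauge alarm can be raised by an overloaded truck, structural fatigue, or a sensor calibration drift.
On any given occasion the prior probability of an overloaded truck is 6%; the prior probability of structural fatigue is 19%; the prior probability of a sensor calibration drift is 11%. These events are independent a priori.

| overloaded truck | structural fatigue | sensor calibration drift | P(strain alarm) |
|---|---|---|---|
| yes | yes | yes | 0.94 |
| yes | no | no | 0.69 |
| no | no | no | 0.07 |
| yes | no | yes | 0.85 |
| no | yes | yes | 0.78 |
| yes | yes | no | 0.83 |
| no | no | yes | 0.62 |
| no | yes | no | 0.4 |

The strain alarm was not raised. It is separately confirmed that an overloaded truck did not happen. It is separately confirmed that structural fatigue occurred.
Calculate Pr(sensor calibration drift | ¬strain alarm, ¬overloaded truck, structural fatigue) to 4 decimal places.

Weight on sensor calibration drift=true, given the evidence: 0.22*0.11 = 0.024200
Normalizer over all consistent configurations: 0.6*0.89 + 0.22*0.11 = 0.558200
P(sensor calibration drift | ¬strain alarm, ¬overloaded truck, structural fatigue) = 0.024200/0.558200 ≈ 0.0434

Pr(sensor calibration drift | ¬strain alarm, ¬overloaded truck, structural fatigue) ≈ 0.0434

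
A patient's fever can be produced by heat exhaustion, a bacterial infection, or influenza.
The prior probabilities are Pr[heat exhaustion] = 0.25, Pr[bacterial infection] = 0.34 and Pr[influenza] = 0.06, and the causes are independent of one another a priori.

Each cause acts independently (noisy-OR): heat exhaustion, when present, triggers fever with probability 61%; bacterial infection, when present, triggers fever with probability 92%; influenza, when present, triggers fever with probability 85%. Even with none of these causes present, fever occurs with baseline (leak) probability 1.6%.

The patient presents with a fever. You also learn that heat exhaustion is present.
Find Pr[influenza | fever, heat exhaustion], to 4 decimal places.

Pr[influenza | fever, heat exhaustion] ≈ 0.0769

Under noisy-OR, P(fever | causes) = 1 − (1−0.016)·∏(1−qᵢ) over the active causes.
For the numerator, keep only influenza=true terms: 0.037320 + 0.020306 = 0.057626
Normalizer over all consistent configurations: 0.61624×0.66×0.94 + 0.942436×0.66×0.06 + 0.969299×0.34×0.94 + 0.995395×0.34×0.06 = 0.749729
P(influenza | fever, heat exhaustion) = 0.057626/0.749729 ≈ 0.0769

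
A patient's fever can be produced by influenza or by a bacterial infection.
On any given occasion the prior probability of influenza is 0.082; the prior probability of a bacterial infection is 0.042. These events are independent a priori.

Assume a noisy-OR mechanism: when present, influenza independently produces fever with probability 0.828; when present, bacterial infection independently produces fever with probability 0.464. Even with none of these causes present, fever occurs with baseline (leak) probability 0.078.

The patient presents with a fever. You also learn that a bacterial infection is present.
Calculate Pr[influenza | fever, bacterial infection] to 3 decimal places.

Under noisy-OR, P(fever | causes) = 1 − (1−0.078)·∏(1−qᵢ) over the active causes.
P(fever | bacterial infection) = 0.505808×0.918 + 0.914999×0.082 = 0.464332 + 0.075030 = 0.539362
Of this, 0.075030 comes from 0.914999×0.082 (the influenza=true cases).
P(influenza | fever, bacterial infection) = 0.075030 / 0.539362 ≈ 0.139

Pr[influenza | fever, bacterial infection] ≈ 0.139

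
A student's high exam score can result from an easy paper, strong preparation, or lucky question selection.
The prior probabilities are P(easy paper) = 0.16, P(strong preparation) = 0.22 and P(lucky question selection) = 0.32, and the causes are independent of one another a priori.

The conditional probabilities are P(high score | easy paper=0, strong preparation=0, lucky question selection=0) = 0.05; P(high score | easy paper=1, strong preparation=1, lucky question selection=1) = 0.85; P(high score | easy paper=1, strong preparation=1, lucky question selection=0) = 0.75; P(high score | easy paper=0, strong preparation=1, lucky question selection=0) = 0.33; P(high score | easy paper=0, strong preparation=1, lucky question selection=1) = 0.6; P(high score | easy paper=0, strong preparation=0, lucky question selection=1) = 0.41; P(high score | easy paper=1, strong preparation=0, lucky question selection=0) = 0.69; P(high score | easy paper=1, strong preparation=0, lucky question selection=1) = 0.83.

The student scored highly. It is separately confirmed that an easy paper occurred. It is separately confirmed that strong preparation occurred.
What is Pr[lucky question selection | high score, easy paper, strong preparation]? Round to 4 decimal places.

By total probability over both values of lucky question selection:
  P(high score | easy paper, strong preparation) = 0.75*0.68 + 0.85*0.32
        = 0.510000 + 0.272000 = 0.782000
Keeping only the lucky question selection-present terms gives 0.272000, so
  P(lucky question selection | high score, easy paper, strong preparation) = 0.272000 / 0.782000 ≈ 0.3478

Pr[lucky question selection | high score, easy paper, strong preparation] ≈ 0.3478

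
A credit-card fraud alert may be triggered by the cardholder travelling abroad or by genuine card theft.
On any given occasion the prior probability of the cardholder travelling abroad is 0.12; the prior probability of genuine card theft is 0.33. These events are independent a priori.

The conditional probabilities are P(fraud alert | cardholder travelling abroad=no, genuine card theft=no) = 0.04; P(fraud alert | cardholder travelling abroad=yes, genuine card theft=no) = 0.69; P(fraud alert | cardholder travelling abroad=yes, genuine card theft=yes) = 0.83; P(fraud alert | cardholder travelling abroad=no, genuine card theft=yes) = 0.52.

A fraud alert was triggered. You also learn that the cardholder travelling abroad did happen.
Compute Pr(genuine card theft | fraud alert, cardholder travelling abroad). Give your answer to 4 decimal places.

Pr(genuine card theft | fraud alert, cardholder travelling abroad) ≈ 0.3720

P(fraud alert | cardholder travelling abroad) = 0.69*0.67 + 0.83*0.33 = 0.462300 + 0.273900 = 0.736200
Of this, 0.273900 comes from 0.83*0.33 (the genuine card theft=true cases).
Hence the posterior is 0.273900/0.736200 ≈ 0.3720.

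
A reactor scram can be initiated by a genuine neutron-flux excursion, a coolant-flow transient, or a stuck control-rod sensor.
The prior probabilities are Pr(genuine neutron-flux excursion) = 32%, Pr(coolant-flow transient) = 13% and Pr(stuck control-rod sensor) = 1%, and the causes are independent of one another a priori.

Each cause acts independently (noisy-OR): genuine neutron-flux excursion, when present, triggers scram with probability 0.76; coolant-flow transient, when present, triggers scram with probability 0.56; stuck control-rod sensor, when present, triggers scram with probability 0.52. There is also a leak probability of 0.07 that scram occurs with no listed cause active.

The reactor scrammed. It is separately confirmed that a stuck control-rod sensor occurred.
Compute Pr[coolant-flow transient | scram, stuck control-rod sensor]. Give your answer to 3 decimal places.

Under noisy-OR, P(scram | causes) = 1 − (1−0.07)·∏(1−qᵢ) over the active causes.
P(scram | stuck control-rod sensor) = 0.5536×0.68×0.87 + 0.803584×0.68×0.13 + 0.892864×0.32×0.87 + 0.95286×0.32×0.13 = 0.327510 + 0.071037 + 0.248573 + 0.039639 = 0.686759
The coolant-flow transient-present share is 0.071037 + 0.039639 = 0.110676.
P(coolant-flow transient | scram, stuck control-rod sensor) = 0.110676 / 0.686759 ≈ 0.161

Pr[coolant-flow transient | scram, stuck control-rod sensor] ≈ 0.161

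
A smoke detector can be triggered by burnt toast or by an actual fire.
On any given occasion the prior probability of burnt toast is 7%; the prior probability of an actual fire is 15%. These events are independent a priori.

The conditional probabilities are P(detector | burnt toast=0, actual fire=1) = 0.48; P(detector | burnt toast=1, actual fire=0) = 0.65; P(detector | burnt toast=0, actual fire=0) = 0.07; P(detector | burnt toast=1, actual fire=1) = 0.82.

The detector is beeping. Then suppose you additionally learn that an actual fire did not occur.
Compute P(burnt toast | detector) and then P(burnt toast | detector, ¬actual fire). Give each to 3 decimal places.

P(detector) = 0.07·0.93·0.85 + 0.48·0.93·0.15 + 0.65·0.07·0.85 + 0.82·0.07·0.15 = 0.055335 + 0.066960 + 0.038675 + 0.008610 = 0.169580
Of this, 0.047285 comes from 0.038675 + 0.008610 (the burnt toast=true cases).
Hence the posterior is 0.047285/0.169580 ≈ 0.279.

Now also conditioning on actual fire≠true:
Numerator (weight on configurations with burnt toast): 0.65·0.07 = 0.045500
The normalizing constant is 0.07·0.93 + 0.65·0.07 = 0.110600
Posterior = 0.045500 / 0.110600 ≈ 0.411
With actual fire excluded, burnt toast must carry more of the explanatory weight for the detector.

P(burnt toast | detector) ≈ 0.279; P(burnt toast | detector, ¬actual fire) ≈ 0.411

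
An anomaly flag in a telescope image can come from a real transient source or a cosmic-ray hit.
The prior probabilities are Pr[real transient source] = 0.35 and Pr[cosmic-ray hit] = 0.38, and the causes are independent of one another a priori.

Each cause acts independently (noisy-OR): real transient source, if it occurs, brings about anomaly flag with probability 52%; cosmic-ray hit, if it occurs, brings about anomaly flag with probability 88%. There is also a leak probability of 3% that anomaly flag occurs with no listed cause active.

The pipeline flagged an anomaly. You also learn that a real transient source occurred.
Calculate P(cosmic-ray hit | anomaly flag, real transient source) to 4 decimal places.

Under noisy-OR, P(anomaly flag | causes) = 1 − (1−0.03)·∏(1−qᵢ) over the active causes.
Weight on cosmic-ray hit=true, given the evidence: 0.944128×0.38 = 0.358769
Denominator P(anomaly flag | real transient source): 0.5344×0.62 + 0.944128×0.38 = 0.690097
Posterior = 0.358769 / 0.690097 ≈ 0.5199

P(cosmic-ray hit | anomaly flag, real transient source) ≈ 0.5199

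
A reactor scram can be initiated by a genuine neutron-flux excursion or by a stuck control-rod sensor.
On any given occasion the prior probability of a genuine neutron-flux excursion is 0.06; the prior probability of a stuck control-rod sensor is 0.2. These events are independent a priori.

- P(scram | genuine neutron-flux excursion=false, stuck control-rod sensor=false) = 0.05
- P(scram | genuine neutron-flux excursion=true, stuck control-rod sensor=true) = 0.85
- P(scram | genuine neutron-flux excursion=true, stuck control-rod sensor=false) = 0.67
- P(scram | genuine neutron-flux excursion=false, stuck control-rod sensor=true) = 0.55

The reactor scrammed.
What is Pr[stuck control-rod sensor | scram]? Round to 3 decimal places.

Pr[stuck control-rod sensor | scram] ≈ 0.620

P(scram) = 0.05*0.94*0.8 + 0.55*0.94*0.2 + 0.67*0.06*0.8 + 0.85*0.06*0.2 = 0.037600 + 0.103400 + 0.032160 + 0.010200 = 0.183360
The stuck control-rod sensor-present share is 0.103400 + 0.010200 = 0.113600.
Hence the posterior is 0.113600/0.183360 ≈ 0.620.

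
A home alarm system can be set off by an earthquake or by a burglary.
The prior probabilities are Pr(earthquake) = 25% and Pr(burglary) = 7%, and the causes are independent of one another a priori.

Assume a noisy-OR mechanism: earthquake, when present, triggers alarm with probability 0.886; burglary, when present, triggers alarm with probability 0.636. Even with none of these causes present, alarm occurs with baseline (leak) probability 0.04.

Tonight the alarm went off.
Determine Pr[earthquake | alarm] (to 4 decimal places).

Under noisy-OR, P(alarm | causes) = 1 − (1−0.04)·∏(1−qᵢ) over the active causes.
P(alarm) = 0.04·0.75·0.93 + 0.65056·0.75·0.07 + 0.89056·0.25·0.93 + 0.960164·0.25·0.07 = 0.027900 + 0.034154 + 0.207055 + 0.016803 = 0.285912
Restricting to configurations with earthquake present: 0.207055 + 0.016803 = 0.223858.
So P(earthquake | alarm) = 0.223858/0.285912 ≈ 0.7830.

Pr[earthquake | alarm] ≈ 0.7830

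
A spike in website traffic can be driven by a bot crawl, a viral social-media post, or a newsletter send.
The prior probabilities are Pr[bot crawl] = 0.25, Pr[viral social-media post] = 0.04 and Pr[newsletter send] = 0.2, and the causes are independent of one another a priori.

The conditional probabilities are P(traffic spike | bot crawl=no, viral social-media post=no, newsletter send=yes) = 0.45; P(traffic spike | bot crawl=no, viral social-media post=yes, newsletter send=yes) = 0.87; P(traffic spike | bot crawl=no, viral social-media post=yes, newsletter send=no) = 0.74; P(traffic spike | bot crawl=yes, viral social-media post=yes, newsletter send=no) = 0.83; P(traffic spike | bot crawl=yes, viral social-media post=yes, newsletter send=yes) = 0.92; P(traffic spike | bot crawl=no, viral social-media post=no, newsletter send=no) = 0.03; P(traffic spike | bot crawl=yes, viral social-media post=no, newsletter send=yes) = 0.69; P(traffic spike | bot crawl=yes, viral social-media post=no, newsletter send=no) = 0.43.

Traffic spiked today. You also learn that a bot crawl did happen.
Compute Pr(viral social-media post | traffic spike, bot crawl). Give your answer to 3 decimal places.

Pr(viral social-media post | traffic spike, bot crawl) ≈ 0.068

Enumerate the 4 (viral social-media post, newsletter send) configurations and weight by the priors:
  P(traffic spike | bot crawl) = 0.43·0.96·0.8 + 0.69·0.96·0.2 + 0.83·0.04·0.8 + 0.92·0.04·0.2
        = 0.330240 + 0.132480 + 0.026560 + 0.007360 = 0.496640
Keeping only the viral social-media post-present terms gives 0.033920, so
  P(viral social-media post | traffic spike, bot crawl) = 0.033920 / 0.496640 ≈ 0.068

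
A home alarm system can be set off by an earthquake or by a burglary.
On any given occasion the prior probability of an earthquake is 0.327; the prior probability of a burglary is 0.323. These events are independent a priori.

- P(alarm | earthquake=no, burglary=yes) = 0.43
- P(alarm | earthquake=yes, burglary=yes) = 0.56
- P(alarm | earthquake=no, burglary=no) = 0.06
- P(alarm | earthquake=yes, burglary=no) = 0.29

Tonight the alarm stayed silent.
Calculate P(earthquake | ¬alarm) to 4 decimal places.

P(earthquake | ¬alarm) ≈ 0.2694

Numerator (weight on configurations with earthquake): 0.157179 + 0.046473 = 0.203652
Normalizer over all consistent configurations: 0.94*0.673*0.677 + 0.57*0.673*0.323 + 0.71*0.327*0.677 + 0.44*0.327*0.323 = 0.755842
P(earthquake | ¬alarm) = 0.203652/0.755842 ≈ 0.2694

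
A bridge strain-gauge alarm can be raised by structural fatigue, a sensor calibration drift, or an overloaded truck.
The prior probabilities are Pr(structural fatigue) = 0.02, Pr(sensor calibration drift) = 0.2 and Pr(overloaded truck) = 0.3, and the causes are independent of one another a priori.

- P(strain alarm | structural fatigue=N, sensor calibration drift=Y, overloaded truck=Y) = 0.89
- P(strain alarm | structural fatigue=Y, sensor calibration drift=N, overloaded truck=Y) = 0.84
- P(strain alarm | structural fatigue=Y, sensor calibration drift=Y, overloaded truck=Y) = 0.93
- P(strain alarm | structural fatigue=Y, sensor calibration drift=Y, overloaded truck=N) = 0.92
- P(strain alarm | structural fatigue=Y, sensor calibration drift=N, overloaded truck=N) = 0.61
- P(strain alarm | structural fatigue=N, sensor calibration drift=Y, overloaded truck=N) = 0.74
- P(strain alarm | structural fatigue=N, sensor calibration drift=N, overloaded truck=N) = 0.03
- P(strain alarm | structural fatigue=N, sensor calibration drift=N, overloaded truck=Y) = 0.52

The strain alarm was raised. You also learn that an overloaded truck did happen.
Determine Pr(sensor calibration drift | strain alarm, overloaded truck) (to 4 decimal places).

Pr(sensor calibration drift | strain alarm, overloaded truck) ≈ 0.2973

Sum P(strain alarm|·) weighted by the priors over the 4 (structural fatigue, sensor calibration drift) configurations:
  P(strain alarm | overloaded truck) = 0.52×0.98×0.8 + 0.89×0.98×0.2 + 0.84×0.02×0.8 + 0.93×0.02×0.2
        = 0.407680 + 0.174440 + 0.013440 + 0.003720 = 0.599280
The terms with sensor calibration drift present sum to 0.178160, so
  P(sensor calibration drift | strain alarm, overloaded truck) = 0.178160 / 0.599280 ≈ 0.2973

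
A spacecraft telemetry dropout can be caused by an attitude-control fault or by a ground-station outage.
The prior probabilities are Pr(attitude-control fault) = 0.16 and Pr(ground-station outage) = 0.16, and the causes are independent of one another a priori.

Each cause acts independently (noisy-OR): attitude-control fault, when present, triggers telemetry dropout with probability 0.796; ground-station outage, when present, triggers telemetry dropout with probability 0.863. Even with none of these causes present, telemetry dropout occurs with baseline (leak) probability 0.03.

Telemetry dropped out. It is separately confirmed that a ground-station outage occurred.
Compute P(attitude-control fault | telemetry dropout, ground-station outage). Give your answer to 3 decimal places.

P(attitude-control fault | telemetry dropout, ground-station outage) ≈ 0.176

Under noisy-OR, P(telemetry dropout | causes) = 1 − (1−0.03)·∏(1−qᵢ) over the active causes.
Sum P(telemetry dropout|·) weighted by the priors over both values of attitude-control fault:
  P(telemetry dropout | ground-station outage) = 0.86711·0.84 + 0.97289·0.16
        = 0.728372 + 0.155662 = 0.884034
Keeping only the attitude-control fault-present terms gives 0.155662, so
  P(attitude-control fault | telemetry dropout, ground-station outage) = 0.155662 / 0.884034 ≈ 0.176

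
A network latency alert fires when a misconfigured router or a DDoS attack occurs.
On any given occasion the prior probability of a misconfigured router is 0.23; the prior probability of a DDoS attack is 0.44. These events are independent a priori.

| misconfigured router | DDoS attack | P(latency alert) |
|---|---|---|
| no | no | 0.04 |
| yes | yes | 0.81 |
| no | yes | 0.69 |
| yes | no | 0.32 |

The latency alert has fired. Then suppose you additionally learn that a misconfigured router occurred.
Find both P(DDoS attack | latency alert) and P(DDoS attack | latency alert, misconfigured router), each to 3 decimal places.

P(latency alert) = 0.04·0.77·0.56 + 0.69·0.77·0.44 + 0.32·0.23·0.56 + 0.81·0.23·0.44 = 0.017248 + 0.233772 + 0.041216 + 0.081972 = 0.374208
Of this, 0.315744 comes from 0.233772 + 0.081972 (the DDoS attack=true cases).
Hence the posterior is 0.315744/0.374208 ≈ 0.844.

Now also conditioning on misconfigured router=true:
Enumerate both values of DDoS attack and weight by the priors:
  P(latency alert | misconfigured router) = 0.32*0.56 + 0.81*0.44
        = 0.179200 + 0.356400 = 0.535600
Keeping only the DDoS attack-present terms gives 0.356400, so
  P(DDoS attack | latency alert, misconfigured router) = 0.356400 / 0.535600 ≈ 0.665

P(DDoS attack | latency alert) ≈ 0.844; P(DDoS attack | latency alert, misconfigured router) ≈ 0.665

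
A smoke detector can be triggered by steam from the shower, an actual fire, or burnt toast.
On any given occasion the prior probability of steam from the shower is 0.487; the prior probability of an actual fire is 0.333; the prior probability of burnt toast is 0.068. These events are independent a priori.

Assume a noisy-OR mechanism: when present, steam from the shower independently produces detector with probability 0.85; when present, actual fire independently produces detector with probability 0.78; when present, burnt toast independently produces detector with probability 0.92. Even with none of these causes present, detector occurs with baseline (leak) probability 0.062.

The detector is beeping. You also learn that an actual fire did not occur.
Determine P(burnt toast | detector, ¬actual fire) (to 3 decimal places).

Under noisy-OR, P(detector | causes) = 1 − (1−0.062)·∏(1−qᵢ) over the active causes.
Enumerate the 4 (steam from the shower, burnt toast) configurations and weight by the priors:
  P(detector | ¬actual fire) = 0.062*0.513*0.932 + 0.92496*0.513*0.068 + 0.8593*0.487*0.932 + 0.988744*0.487*0.068
        = 0.029643 + 0.032266 + 0.390023 + 0.032743 = 0.484675
The terms with burnt toast present sum to 0.065009, so
  P(burnt toast | detector, ¬actual fire) = 0.065009 / 0.484675 ≈ 0.134

P(burnt toast | detector, ¬actual fire) ≈ 0.134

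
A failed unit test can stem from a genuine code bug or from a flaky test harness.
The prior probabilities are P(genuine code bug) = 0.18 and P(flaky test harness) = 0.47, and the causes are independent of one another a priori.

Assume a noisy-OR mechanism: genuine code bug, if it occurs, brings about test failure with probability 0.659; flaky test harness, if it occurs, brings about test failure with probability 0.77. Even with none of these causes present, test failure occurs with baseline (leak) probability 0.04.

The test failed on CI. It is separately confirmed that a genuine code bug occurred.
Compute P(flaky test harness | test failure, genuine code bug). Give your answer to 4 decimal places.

Under noisy-OR, P(test failure | causes) = 1 − (1−0.04)·∏(1−qᵢ) over the active causes.
Sum P(test failure|·) weighted by the priors over both values of flaky test harness:
  P(test failure | genuine code bug) = 0.67264×0.53 + 0.924707×0.47
        = 0.356499 + 0.434612 = 0.791111
The terms with flaky test harness present sum to 0.434612, so
  P(flaky test harness | test failure, genuine code bug) = 0.434612 / 0.791111 ≈ 0.5494

P(flaky test harness | test failure, genuine code bug) ≈ 0.5494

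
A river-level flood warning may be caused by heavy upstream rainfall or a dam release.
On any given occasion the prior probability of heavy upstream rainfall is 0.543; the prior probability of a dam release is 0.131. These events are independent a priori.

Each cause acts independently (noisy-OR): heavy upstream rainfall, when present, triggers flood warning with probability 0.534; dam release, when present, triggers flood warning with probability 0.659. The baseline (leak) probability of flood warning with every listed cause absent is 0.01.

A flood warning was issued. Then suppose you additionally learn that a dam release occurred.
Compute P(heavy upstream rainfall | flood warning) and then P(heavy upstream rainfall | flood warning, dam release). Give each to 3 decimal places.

P(heavy upstream rainfall | flood warning) ≈ 0.878; P(heavy upstream rainfall | flood warning, dam release) ≈ 0.602

Under noisy-OR, P(flood warning | causes) = 1 − (1−0.01)·∏(1−qᵢ) over the active causes.
Enumerate the 4 (heavy upstream rainfall, dam release) configurations and weight by the priors:
  P(flood warning) = 0.01*0.457*0.869 + 0.66241*0.457*0.131 + 0.53866*0.543*0.869 + 0.842683*0.543*0.131
        = 0.003971 + 0.039656 + 0.254176 + 0.059943 = 0.357746
Configurations with heavy upstream rainfall contribute 0.314119, so
  P(heavy upstream rainfall | flood warning) = 0.314119 / 0.357746 ≈ 0.878

With the extra evidence:
Enumerate both values of heavy upstream rainfall and weight by the priors:
  P(flood warning | dam release) = 0.66241·0.457 + 0.842683·0.543
        = 0.302721 + 0.457577 = 0.760298
Keeping only the heavy upstream rainfall-present terms gives 0.457577, so
  P(heavy upstream rainfall | flood warning, dam release) = 0.457577 / 0.760298 ≈ 0.602
— dam release explains away the evidence for heavy upstream rainfall.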